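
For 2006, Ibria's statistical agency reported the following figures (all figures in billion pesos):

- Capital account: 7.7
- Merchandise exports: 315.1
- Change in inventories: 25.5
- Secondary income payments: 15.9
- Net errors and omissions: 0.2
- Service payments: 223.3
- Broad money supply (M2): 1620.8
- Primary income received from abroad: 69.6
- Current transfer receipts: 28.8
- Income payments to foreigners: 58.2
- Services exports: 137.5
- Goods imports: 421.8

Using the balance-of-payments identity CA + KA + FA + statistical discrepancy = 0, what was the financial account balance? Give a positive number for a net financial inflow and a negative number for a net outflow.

Goods balance = 315.1 - 421.8 = -106.7
Services balance = 137.5 - 223.3 = -85.8
Trade balance (goods + services) = -106.7 + (-85.8) = -192.5
Net primary income = 69.6 - 58.2 = 11.4
Net secondary income = 28.8 - 15.9 = 12.9
Current account = -192.5 + 11.4 + 12.9 = -168.2
Financial account = -(-168.2 + 7.7 + 0.2) = 160.3

160.3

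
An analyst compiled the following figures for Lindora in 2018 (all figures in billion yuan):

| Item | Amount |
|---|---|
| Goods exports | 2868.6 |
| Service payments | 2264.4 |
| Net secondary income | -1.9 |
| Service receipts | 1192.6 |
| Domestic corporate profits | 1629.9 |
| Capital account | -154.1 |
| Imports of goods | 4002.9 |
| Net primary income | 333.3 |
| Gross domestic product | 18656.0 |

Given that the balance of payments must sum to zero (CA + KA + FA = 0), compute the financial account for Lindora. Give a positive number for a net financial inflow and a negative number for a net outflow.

2028.8

Goods balance = 2868.6 - 4002.9 = -1134.3
Services balance = 1192.6 - 2264.4 = -1071.8
Trade balance (goods + services) = -1134.3 + (-1071.8) = -2206.1
Net primary income = 333.3
Net secondary income = -1.9
Current account = -2206.1 + 333.3 + (-1.9) = -1874.7
Financial account = -(-1874.7 + (-154.1)) = 2028.8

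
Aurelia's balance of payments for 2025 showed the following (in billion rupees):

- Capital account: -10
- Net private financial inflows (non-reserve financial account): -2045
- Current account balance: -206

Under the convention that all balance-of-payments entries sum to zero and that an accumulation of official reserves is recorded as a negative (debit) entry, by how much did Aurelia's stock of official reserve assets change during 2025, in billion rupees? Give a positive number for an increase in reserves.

Official reserve transactions balance = -((-206) + (-10) + (-2045)) = 2261
An accumulation of reserves is recorded as a debit (negative entry), so the change in the stock of reserves is the negative of that balance.
Change in official reserves = -(2261) = -2261

-2261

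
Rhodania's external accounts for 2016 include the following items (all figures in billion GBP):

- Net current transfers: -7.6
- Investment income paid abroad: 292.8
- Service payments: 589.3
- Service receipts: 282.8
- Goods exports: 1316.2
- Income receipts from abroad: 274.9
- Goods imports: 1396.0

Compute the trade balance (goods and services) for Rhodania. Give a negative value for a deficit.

-386.3

Goods balance = 1316.2 - 1396.0 = -79.8
Services balance = 282.8 - 589.3 = -306.5
Trade balance (goods + services) = -79.8 + (-306.5) = -386.3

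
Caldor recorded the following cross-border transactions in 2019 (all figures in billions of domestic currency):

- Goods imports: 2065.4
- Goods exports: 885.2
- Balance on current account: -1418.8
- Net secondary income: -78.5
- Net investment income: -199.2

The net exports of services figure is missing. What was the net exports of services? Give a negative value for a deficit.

39.1

Current account = goods balance + services balance + net primary income + net secondary income
Sum of the known components = -1457.9
Net exports of services = CA - (known components) = -1418.8 - (-1457.9) = 39.1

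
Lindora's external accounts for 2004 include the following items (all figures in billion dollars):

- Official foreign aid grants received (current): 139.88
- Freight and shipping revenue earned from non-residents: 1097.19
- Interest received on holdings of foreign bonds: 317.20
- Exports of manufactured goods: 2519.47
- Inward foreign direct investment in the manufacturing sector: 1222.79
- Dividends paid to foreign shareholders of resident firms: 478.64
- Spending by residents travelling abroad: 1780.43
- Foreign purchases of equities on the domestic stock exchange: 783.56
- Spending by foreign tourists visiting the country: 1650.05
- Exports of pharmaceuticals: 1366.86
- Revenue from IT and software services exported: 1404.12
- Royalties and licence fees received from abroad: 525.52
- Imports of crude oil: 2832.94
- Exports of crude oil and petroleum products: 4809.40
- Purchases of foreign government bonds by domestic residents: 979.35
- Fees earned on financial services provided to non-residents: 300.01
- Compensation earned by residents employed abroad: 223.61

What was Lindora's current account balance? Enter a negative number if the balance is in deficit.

Goods: 2519.47 + 4809.40 - 2832.94 + 1366.86 = 5862.79
Services: 525.52 - 1780.43 + 1404.12 + 1097.19 + 300.01 + 1650.05 = 3196.46
Primary income: 223.61 - 478.64 + 317.20 = 62.17
Secondary income: 139.88
Current account = 5862.79 + 3196.46 + 62.17 + 139.88 = 9261.30
(Excluded from the current account — financial account: inward foreign direct investment in the manufacturing sector 1222.79, foreign purchases of equities on the domestic stock exchange 783.56, purchases of foreign government bonds by domestic residents 979.35.)

9261.30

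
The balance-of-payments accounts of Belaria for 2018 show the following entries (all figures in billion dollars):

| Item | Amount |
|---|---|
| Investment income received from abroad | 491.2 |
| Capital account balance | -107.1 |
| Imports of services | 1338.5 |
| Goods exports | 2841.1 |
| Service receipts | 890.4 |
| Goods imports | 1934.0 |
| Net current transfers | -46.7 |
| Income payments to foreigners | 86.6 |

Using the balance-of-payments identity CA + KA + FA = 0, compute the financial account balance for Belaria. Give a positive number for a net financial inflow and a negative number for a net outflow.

Goods balance = 2841.1 - 1934.0 = 907.1
Services balance = 890.4 - 1338.5 = -448.1
Trade balance (goods + services) = 907.1 + (-448.1) = 459.0
Net primary income = 491.2 - 86.6 = 404.6
Net secondary income = -46.7
Current account = 459.0 + 404.6 + (-46.7) = 816.9
Financial account = -(816.9 + (-107.1)) = -709.8

-709.8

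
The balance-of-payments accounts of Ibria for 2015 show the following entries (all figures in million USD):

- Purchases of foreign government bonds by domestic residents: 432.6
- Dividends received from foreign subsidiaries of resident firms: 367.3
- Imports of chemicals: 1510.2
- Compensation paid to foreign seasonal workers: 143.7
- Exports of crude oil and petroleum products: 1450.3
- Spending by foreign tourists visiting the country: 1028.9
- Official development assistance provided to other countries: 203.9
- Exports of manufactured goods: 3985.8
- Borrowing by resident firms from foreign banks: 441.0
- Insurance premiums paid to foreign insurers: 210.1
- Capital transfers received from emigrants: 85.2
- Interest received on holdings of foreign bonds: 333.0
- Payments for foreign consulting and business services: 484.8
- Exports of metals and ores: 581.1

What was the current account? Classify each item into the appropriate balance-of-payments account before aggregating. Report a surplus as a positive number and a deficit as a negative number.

5193.7

Goods: 3985.8 + 1450.3 - 1510.2 + 581.1 = 4507.0
Services: -484.8 + 1028.9 - 210.1 = 334.0
Primary income: 367.3 + 333.0 - 143.7 = 556.6
Secondary income: -203.9
Current account = 4507.0 + 334.0 + 556.6 + (-203.9) = 5193.7
(Excluded from the current account — financial account: purchases of foreign government bonds by domestic residents 432.6, borrowing by resident firms from foreign banks 441.0; capital account: capital transfers received from emigrants 85.2.)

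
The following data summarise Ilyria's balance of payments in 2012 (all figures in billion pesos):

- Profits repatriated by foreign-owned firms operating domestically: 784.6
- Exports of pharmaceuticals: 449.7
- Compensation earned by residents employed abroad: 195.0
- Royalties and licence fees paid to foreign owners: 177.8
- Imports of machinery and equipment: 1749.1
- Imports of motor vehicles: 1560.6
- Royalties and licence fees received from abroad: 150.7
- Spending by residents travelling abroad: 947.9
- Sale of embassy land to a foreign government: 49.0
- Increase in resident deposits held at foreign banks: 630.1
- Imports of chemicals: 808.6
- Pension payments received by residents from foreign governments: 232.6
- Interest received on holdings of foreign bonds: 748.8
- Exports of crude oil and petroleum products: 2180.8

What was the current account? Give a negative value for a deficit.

Goods: 2180.8 - 1560.6 - 808.6 + 449.7 - 1749.1 = -1487.8
Services: 150.7 - 947.9 - 177.8 = -975.0
Primary income: 748.8 + 195.0 - 784.6 = 159.2
Secondary income: 232.6
Current account = (-1487.8) + (-975.0) + 159.2 + 232.6 = -2071.0
(Excluded from the current account — capital account: sale of embassy land to a foreign government 49.0; financial account: increase in resident deposits held at foreign banks 630.1.)

-2071.0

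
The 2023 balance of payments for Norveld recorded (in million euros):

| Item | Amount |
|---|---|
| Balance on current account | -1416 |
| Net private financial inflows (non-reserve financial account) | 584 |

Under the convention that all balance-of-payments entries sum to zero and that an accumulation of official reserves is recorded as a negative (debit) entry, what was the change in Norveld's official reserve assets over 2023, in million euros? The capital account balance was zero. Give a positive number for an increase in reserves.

Official reserve transactions balance = -((-1416) + 584) = 832
An accumulation of reserves is recorded as a debit (negative entry), so the change in the stock of reserves is the negative of that balance.
Change in official reserves = -(832) = -832

-832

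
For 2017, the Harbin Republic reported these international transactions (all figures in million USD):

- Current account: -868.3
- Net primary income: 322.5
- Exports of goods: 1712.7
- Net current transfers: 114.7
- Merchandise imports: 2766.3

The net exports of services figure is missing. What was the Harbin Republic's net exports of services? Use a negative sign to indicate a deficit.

Current account = goods balance + services balance + net primary income + net secondary income
Sum of the known components = -616.4
Net exports of services = CA - (known components) = -868.3 - (-616.4) = -251.9

-251.9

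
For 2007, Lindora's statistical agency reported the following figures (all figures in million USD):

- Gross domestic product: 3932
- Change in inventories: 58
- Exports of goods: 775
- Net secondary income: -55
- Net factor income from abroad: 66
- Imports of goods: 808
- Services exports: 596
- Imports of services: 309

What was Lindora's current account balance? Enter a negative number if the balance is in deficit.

Goods balance = 775 - 808 = -33
Services balance = 596 - 309 = 287
Trade balance (goods + services) = -33 + 287 = 254
Net primary income = 66
Net secondary income = -55
Current account = 254 + 66 + (-55) = 265

265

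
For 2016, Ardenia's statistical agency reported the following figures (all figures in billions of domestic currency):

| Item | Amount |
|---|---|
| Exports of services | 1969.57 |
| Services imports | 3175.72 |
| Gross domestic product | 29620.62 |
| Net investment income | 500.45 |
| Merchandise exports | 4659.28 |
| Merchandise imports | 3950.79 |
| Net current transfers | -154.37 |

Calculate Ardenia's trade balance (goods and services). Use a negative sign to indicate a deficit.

-497.66

Goods balance = 4659.28 - 3950.79 = 708.49
Services balance = 1969.57 - 3175.72 = -1206.15
Trade balance (goods + services) = 708.49 + (-1206.15) = -497.66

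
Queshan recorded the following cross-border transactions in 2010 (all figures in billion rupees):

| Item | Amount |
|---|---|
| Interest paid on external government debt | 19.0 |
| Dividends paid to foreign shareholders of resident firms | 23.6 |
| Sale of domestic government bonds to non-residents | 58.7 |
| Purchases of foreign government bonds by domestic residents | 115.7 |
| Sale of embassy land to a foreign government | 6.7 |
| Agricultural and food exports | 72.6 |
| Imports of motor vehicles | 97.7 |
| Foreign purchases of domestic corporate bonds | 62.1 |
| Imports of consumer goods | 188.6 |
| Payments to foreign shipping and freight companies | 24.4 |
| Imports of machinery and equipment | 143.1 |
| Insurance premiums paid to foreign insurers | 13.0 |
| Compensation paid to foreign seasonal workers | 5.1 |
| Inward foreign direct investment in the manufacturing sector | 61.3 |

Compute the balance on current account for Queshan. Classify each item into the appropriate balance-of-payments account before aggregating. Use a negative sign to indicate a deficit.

-441.9

Goods: -97.7 - 188.6 + 72.6 - 143.1 = -356.8
Services: -13.0 - 24.4 = -37.4
Primary income: -23.6 - 19.0 - 5.1 = -47.7
Current account = (-356.8) + (-37.4) + (-47.7) = -441.9
(Excluded from the current account — financial account: sale of domestic government bonds to non-residents 58.7, purchases of foreign government bonds by domestic residents 115.7, foreign purchases of domestic corporate bonds 62.1, inward foreign direct investment in the manufacturing sector 61.3; capital account: sale of embassy land to a foreign government 6.7.)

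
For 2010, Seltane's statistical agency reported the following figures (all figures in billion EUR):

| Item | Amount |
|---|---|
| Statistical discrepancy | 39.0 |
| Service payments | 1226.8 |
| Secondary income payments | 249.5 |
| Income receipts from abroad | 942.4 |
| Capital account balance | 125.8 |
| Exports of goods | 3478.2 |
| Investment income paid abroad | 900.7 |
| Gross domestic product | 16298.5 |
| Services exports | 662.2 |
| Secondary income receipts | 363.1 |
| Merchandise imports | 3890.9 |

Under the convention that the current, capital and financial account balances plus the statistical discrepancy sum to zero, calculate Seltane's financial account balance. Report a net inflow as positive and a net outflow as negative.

Goods balance = 3478.2 - 3890.9 = -412.7
Services balance = 662.2 - 1226.8 = -564.6
Trade balance (goods + services) = -412.7 + (-564.6) = -977.3
Net primary income = 942.4 - 900.7 = 41.7
Net secondary income = 363.1 - 249.5 = 113.6
Current account = -977.3 + 41.7 + 113.6 = -822.0
Financial account = -(-822.0 + 125.8 + 39.0) = 657.2

657.2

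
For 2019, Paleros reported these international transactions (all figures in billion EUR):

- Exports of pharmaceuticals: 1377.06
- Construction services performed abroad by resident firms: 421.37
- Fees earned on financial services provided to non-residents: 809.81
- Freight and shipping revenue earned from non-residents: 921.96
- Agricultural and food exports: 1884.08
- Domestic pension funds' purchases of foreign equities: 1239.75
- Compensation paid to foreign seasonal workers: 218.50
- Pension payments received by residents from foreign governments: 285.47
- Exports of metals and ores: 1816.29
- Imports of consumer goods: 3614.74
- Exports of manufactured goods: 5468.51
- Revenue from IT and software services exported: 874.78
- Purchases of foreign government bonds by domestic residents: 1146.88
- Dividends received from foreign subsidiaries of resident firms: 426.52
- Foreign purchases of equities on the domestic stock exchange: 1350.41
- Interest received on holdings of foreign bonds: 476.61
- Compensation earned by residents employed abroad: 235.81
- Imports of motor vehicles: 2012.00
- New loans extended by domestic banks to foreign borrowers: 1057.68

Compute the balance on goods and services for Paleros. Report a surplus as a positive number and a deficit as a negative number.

7947.12

Goods: 1816.29 + 5468.51 - 2012.00 + 1884.08 + 1377.06 - 3614.74 = 4919.20
Services: 921.96 + 421.37 + 809.81 + 874.78 = 3027.92
Trade balance = 4919.20 + 3027.92 = 7947.12
(Excluded from the trade balance — financial account: domestic pension funds' purchases of foreign equities 1239.75, purchases of foreign government bonds by domestic residents 1146.88, foreign purchases of equities on the domestic stock exchange 1350.41, new loans extended by domestic banks to foreign borrowers 1057.68; primary income: compensation paid to foreign seasonal workers 218.50, dividends received from foreign subsidiaries of resident firms 426.52, interest received on holdings of foreign bonds 476.61, compensation earned by residents employed abroad 235.81; secondary income: pension payments received by residents from foreign governments 285.47.)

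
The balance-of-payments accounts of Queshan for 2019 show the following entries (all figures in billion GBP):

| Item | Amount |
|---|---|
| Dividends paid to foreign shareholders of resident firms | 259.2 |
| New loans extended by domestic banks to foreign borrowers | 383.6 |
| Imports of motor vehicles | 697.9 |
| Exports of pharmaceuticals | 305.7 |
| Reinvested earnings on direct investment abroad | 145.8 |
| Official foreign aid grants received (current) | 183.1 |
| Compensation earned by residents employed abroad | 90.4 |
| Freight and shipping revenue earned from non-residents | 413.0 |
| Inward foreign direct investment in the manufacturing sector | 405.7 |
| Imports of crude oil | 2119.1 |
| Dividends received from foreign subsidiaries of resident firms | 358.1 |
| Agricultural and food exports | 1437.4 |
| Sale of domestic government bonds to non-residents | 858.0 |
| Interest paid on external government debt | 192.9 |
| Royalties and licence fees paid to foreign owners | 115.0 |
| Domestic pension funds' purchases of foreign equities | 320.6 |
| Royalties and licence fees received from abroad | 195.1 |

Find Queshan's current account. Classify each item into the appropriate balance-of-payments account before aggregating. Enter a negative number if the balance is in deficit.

Goods: -2119.1 - 697.9 + 1437.4 + 305.7 = -1073.9
Services: -115.0 + 413.0 + 195.1 = 493.1
Primary income: -259.2 + 90.4 + 358.1 + 145.8 - 192.9 = 142.2
Secondary income: 183.1
Current account = (-1073.9) + 493.1 + 142.2 + 183.1 = -255.5
(Excluded from the current account — financial account: new loans extended by domestic banks to foreign borrowers 383.6, inward foreign direct investment in the manufacturing sector 405.7, sale of domestic government bonds to non-residents 858.0, domestic pension funds' purchases of foreign equities 320.6.)

-255.5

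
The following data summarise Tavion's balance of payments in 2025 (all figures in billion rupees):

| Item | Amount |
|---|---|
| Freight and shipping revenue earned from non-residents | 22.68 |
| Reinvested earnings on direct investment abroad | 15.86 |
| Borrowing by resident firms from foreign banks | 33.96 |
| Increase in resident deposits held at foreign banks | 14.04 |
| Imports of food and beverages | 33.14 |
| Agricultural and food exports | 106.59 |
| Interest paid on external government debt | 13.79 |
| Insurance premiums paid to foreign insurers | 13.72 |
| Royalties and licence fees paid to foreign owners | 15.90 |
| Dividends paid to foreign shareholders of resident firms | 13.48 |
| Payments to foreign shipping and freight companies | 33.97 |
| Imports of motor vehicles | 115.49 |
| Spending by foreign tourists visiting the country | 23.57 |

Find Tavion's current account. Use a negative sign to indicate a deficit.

-70.79

Goods: 106.59 - 115.49 - 33.14 = -42.04
Services: -13.72 + 23.57 - 15.90 + 22.68 - 33.97 = -17.34
Primary income: -13.48 + 15.86 - 13.79 = -11.41
Current account = (-42.04) + (-17.34) + (-11.41) = -70.79
(Excluded from the current account — financial account: borrowing by resident firms from foreign banks 33.96, increase in resident deposits held at foreign banks 14.04.)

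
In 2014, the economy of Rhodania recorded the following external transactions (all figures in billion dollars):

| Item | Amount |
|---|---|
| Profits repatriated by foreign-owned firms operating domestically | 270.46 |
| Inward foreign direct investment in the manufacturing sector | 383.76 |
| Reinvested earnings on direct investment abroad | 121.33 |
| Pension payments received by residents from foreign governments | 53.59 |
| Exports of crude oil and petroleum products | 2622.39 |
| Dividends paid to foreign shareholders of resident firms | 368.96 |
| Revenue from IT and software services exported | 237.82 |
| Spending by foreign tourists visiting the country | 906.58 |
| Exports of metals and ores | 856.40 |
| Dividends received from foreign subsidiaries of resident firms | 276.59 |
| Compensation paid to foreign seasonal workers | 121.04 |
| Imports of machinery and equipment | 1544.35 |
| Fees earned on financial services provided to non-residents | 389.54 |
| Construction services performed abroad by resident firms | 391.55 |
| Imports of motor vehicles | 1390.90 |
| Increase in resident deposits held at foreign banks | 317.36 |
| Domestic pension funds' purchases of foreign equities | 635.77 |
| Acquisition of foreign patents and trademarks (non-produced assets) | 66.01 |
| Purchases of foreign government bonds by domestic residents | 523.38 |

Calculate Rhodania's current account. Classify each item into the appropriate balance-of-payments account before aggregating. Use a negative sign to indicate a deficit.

2160.08

Goods: -1390.90 + 856.40 + 2622.39 - 1544.35 = 543.54
Services: 906.58 + 391.55 + 237.82 + 389.54 = 1925.49
Primary income: 121.33 - 121.04 - 270.46 - 368.96 + 276.59 = -362.54
Secondary income: 53.59
Current account = 543.54 + 1925.49 + (-362.54) + 53.59 = 2160.08
(Excluded from the current account — financial account: inward foreign direct investment in the manufacturing sector 383.76, increase in resident deposits held at foreign banks 317.36, domestic pension funds' purchases of foreign equities 635.77, purchases of foreign government bonds by domestic residents 523.38; capital account: acquisition of foreign patents and trademarks (non-produced assets) 66.01.)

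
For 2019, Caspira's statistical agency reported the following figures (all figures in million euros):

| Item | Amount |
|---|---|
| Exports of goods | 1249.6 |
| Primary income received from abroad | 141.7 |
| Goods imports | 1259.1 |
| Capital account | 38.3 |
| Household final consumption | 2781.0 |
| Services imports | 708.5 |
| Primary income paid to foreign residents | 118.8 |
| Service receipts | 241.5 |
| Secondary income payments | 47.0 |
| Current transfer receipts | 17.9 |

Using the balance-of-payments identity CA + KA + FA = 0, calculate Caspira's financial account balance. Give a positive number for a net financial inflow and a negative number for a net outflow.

Goods balance = 1249.6 - 1259.1 = -9.5
Services balance = 241.5 - 708.5 = -467.0
Trade balance (goods + services) = -9.5 + (-467.0) = -476.5
Net primary income = 141.7 - 118.8 = 22.9
Net secondary income = 17.9 - 47.0 = -29.1
Current account = -476.5 + 22.9 + (-29.1) = -482.7
Financial account = -(-482.7 + 38.3) = 444.4

444.4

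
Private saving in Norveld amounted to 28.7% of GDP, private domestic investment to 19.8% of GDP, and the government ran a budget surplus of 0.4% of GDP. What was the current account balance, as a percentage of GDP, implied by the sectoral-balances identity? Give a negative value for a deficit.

By the sectoral-balances identity, CA = (S_private - I) + (T - G).
Private balance = 28.7 - 19.8 = 8.9
Government balance (T - G) = 0.4
CA = 8.9 + 0.4 = 9.3

9.3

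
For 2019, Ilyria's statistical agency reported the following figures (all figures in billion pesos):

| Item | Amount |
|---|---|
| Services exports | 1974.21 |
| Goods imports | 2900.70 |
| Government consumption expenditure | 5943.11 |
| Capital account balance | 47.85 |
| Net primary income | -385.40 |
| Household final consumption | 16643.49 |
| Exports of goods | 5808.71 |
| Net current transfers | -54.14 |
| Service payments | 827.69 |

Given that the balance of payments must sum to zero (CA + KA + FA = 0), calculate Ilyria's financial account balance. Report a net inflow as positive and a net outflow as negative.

-3662.84

Goods balance = 5808.71 - 2900.70 = 2908.01
Services balance = 1974.21 - 827.69 = 1146.52
Trade balance (goods + services) = 2908.01 + 1146.52 = 4054.53
Net primary income = -385.40
Net secondary income = -54.14
Current account = 4054.53 + (-385.40) + (-54.14) = 3614.99
Financial account = -(3614.99 + 47.85) = -3662.84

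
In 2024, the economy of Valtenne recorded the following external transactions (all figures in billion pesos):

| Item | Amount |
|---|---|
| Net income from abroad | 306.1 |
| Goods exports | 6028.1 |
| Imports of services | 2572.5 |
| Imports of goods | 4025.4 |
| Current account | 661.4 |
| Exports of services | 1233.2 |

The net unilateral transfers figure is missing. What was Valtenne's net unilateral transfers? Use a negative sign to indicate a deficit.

-308.1

Current account = goods balance + services balance + net primary income + net secondary income
Sum of the known components = 969.5
Net unilateral transfers = CA - (known components) = 661.4 - 969.5 = -308.1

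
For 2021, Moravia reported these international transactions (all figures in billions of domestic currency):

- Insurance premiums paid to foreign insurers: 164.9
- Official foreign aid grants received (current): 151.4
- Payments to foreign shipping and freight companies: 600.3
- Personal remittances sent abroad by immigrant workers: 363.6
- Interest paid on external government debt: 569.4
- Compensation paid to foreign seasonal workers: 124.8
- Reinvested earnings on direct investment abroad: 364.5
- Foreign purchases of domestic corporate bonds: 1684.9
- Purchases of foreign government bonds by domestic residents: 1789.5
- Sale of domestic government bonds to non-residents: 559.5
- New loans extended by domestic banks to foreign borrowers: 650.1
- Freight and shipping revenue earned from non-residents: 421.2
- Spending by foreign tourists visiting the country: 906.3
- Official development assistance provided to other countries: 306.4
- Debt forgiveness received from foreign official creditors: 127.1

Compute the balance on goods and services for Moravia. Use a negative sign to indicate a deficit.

562.3

Services: 421.2 + 906.3 - 164.9 - 600.3 = 562.3
Trade balance = 0.0 + 562.3 = 562.3
(Excluded from the trade balance — secondary income: official foreign aid grants received (current) 151.4, personal remittances sent abroad by immigrant workers 363.6, official development assistance provided to other countries 306.4; primary income: interest paid on external government debt 569.4, compensation paid to foreign seasonal workers 124.8, reinvested earnings on direct investment abroad 364.5; financial account: foreign purchases of domestic corporate bonds 1684.9, purchases of foreign government bonds by domestic residents 1789.5, sale of domestic government bonds to non-residents 559.5, new loans extended by domestic banks to foreign borrowers 650.1; capital account: debt forgiveness received from foreign official creditors 127.1.)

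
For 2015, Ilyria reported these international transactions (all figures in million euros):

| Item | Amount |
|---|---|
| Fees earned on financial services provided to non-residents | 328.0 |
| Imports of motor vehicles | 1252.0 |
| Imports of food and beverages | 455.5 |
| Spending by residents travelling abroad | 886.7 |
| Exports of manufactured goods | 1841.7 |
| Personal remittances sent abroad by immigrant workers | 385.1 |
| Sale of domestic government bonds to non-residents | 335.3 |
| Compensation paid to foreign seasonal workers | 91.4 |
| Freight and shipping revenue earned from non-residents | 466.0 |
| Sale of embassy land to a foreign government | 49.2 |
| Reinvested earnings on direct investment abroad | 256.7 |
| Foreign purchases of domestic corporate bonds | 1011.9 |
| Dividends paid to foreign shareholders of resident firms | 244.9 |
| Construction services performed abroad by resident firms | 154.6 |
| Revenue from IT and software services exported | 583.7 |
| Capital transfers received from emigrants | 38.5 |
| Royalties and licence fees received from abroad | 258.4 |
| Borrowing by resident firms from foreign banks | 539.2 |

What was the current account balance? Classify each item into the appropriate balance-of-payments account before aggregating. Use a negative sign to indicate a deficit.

Goods: 1841.7 - 455.5 - 1252.0 = 134.2
Services: 258.4 + 154.6 + 328.0 - 886.7 + 466.0 + 583.7 = 904.0
Primary income: -244.9 - 91.4 + 256.7 = -79.6
Secondary income: -385.1
Current account = 134.2 + 904.0 + (-79.6) + (-385.1) = 573.5
(Excluded from the current account — financial account: sale of domestic government bonds to non-residents 335.3, foreign purchases of domestic corporate bonds 1011.9, borrowing by resident firms from foreign banks 539.2; capital account: sale of embassy land to a foreign government 49.2, capital transfers received from emigrants 38.5.)

573.5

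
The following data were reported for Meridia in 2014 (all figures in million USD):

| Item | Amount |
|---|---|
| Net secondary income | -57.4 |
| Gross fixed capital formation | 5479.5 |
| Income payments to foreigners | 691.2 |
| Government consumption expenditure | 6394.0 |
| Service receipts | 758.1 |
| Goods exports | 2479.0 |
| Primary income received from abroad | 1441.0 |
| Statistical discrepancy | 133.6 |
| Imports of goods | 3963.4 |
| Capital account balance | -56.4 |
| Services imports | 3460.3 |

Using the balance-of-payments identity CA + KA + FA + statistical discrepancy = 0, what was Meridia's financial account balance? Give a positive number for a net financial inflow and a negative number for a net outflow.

3417.0

Goods balance = 2479.0 - 3963.4 = -1484.4
Services balance = 758.1 - 3460.3 = -2702.2
Trade balance (goods + services) = -1484.4 + (-2702.2) = -4186.6
Net primary income = 1441.0 - 691.2 = 749.8
Net secondary income = -57.4
Current account = -4186.6 + 749.8 + (-57.4) = -3494.2
Financial account = -(-3494.2 + (-56.4) + 133.6) = 3417.0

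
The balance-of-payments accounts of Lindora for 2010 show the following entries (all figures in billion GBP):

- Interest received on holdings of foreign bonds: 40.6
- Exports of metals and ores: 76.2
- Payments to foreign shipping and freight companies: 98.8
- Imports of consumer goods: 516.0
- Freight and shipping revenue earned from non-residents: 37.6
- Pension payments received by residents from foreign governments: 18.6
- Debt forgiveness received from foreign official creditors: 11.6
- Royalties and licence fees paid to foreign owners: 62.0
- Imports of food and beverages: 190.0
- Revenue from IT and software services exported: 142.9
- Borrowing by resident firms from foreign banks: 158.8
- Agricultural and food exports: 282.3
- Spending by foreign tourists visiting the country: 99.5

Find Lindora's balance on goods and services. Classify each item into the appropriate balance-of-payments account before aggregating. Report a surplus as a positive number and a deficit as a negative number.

-228.3

Goods: 282.3 - 190.0 + 76.2 - 516.0 = -347.5
Services: 142.9 - 62.0 + 37.6 + 99.5 - 98.8 = 119.2
Trade balance = -347.5 + 119.2 = -228.3
(Excluded from the trade balance — primary income: interest received on holdings of foreign bonds 40.6; secondary income: pension payments received by residents from foreign governments 18.6; capital account: debt forgiveness received from foreign official creditors 11.6; financial account: borrowing by resident firms from foreign banks 158.8.)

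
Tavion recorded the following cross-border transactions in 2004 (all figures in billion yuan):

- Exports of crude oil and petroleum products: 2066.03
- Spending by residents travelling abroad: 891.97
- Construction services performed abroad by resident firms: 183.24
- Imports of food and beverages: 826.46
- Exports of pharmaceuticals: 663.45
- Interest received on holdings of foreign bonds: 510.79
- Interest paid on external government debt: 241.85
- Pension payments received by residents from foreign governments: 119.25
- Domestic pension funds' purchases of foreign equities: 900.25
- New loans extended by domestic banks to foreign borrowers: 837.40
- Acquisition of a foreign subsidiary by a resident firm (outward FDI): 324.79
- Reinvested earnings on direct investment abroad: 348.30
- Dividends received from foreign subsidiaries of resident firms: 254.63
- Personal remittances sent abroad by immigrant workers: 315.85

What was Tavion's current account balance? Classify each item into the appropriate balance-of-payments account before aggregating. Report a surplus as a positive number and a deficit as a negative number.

1869.56

Goods: 663.45 - 826.46 + 2066.03 = 1903.02
Services: 183.24 - 891.97 = -708.73
Primary income: 348.30 - 241.85 + 510.79 + 254.63 = 871.87
Secondary income: 119.25 - 315.85 = -196.60
Current account = 1903.02 + (-708.73) + 871.87 + (-196.60) = 1869.56
(Excluded from the current account — financial account: domestic pension funds' purchases of foreign equities 900.25, new loans extended by domestic banks to foreign borrowers 837.40, acquisition of a foreign subsidiary by a resident firm (outward FDI) 324.79.)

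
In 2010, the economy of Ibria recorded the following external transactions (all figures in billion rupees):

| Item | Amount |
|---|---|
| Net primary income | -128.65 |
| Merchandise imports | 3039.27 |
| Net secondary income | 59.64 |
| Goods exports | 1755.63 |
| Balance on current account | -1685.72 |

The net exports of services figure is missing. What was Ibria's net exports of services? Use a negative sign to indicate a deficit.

-333.07

Current account = goods balance + services balance + net primary income + net secondary income
Sum of the known components = -1352.65
Net exports of services = CA - (known components) = -1685.72 - (-1352.65) = -333.07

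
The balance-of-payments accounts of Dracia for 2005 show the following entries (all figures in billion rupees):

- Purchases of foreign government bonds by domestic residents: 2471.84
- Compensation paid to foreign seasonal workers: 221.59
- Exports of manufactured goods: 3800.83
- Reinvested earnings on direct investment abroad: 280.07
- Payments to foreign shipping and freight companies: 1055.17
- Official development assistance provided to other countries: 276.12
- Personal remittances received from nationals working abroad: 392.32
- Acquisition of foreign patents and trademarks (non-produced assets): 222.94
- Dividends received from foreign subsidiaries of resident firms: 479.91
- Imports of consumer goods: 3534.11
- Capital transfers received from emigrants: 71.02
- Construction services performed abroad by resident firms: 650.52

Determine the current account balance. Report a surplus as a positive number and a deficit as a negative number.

516.66

Goods: 3800.83 - 3534.11 = 266.72
Services: 650.52 - 1055.17 = -404.65
Primary income: 479.91 + 280.07 - 221.59 = 538.39
Secondary income: 392.32 - 276.12 = 116.20
Current account = 266.72 + (-404.65) + 538.39 + 116.20 = 516.66
(Excluded from the current account — financial account: purchases of foreign government bonds by domestic residents 2471.84; capital account: acquisition of foreign patents and trademarks (non-produced assets) 222.94, capital transfers received from emigrants 71.02.)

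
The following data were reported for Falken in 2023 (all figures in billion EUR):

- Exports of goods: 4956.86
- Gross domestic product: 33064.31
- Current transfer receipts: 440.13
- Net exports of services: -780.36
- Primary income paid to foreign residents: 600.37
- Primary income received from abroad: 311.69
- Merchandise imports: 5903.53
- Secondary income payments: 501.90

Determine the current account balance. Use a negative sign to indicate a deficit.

Goods balance = 4956.86 - 5903.53 = -946.67
Services balance = -780.36
Trade balance (goods + services) = -946.67 + (-780.36) = -1727.03
Net primary income = 311.69 - 600.37 = -288.68
Net secondary income = 440.13 - 501.90 = -61.77
Current account = -1727.03 + (-288.68) + (-61.77) = -2077.48

-2077.48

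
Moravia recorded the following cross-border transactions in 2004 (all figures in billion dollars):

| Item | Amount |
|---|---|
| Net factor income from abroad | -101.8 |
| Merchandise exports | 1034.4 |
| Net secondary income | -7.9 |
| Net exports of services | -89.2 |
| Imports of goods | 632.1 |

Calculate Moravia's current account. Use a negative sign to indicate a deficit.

Goods balance = 1034.4 - 632.1 = 402.3
Services balance = -89.2
Trade balance (goods + services) = 402.3 + (-89.2) = 313.1
Net primary income = -101.8
Net secondary income = -7.9
Current account = 313.1 + (-101.8) + (-7.9) = 203.4

203.4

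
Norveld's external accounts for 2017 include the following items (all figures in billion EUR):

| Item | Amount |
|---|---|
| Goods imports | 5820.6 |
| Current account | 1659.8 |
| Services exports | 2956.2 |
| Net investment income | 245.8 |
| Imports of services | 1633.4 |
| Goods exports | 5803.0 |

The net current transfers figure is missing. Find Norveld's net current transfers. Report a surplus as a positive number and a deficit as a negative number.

Current account = goods balance + services balance + net primary income + net secondary income
Sum of the known components = 1551.0
Net current transfers = CA - (known components) = 1659.8 - 1551.0 = 108.8

108.8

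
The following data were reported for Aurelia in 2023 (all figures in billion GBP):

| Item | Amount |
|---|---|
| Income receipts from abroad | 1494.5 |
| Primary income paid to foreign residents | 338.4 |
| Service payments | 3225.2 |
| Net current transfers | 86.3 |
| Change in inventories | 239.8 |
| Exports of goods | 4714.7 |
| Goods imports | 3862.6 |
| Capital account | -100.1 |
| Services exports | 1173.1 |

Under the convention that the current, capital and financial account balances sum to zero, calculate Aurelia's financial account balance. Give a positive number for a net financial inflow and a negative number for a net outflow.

57.7

Goods balance = 4714.7 - 3862.6 = 852.1
Services balance = 1173.1 - 3225.2 = -2052.1
Trade balance (goods + services) = 852.1 + (-2052.1) = -1200.0
Net primary income = 1494.5 - 338.4 = 1156.1
Net secondary income = 86.3
Current account = -1200.0 + 1156.1 + 86.3 = 42.4
Financial account = -(42.4 + (-100.1)) = 57.7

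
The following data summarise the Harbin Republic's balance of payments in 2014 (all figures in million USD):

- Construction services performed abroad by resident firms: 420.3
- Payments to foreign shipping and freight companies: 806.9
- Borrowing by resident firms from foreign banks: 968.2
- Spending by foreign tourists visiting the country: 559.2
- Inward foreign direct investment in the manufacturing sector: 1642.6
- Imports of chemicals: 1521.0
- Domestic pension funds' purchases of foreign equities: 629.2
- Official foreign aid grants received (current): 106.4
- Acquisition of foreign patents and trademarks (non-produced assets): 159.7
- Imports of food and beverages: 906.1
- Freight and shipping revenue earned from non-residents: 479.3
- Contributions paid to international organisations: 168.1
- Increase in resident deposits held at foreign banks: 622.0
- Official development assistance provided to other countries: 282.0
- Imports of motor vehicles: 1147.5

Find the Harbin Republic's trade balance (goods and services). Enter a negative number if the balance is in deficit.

Goods: -1147.5 - 906.1 - 1521.0 = -3574.6
Services: 420.3 + 559.2 - 806.9 + 479.3 = 651.9
Trade balance = -3574.6 + 651.9 = -2922.7
(Excluded from the trade balance — financial account: borrowing by resident firms from foreign banks 968.2, inward foreign direct investment in the manufacturing sector 1642.6, domestic pension funds' purchases of foreign equities 629.2, increase in resident deposits held at foreign banks 622.0; secondary income: official foreign aid grants received (current) 106.4, contributions paid to international organisations 168.1, official development assistance provided to other countries 282.0; capital account: acquisition of foreign patents and trademarks (non-produced assets) 159.7.)

-2922.7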